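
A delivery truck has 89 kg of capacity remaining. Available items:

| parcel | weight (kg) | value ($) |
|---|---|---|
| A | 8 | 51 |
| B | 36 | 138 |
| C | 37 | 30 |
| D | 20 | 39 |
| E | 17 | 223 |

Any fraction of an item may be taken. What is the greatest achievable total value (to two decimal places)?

457.49

Sort by value per unit weight and fill in that order.
Order: E (223/17=13.12) > A (51/8=6.38) > B (138/36=3.83) > D (39/20=1.95) > C (30/37=0.81)
Fill: take E (17 @ 223) → take A (8 @ 51) → take B (36 @ 138) → take D (20 @ 39) → take 8/37 of C → 6.49; 89/89 used.
Total value = 457.49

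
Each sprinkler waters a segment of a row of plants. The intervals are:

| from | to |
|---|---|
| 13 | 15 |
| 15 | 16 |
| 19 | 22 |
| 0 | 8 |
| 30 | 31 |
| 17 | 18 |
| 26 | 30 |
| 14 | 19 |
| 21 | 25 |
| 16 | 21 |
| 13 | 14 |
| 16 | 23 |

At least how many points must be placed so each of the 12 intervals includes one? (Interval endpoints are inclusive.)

Sort by right endpoint; whenever an interval is uncovered, place a point at its right end.
By right end: [0,8]  [13,14]  [13,15]  [15,16]  [17,18]  [14,19]  [16,21]  [19,22]  [16,23]  [21,25]  [26,30]  [30,31]
[0,8] uncovered → point at 8; [13,14] uncovered → point at 14; [15,16] uncovered → point at 16; [17,18] uncovered → point at 18; [19,22] uncovered → point at 22; [26,30] uncovered → point at 30.
Points: 8, 14, 16, 18, 22, 30 (6 total).

6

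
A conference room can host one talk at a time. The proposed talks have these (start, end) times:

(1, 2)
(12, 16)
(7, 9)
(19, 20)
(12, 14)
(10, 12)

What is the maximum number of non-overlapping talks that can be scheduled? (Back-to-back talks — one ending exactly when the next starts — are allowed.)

5

By end time: (1,2), (7,9), (10,12), (12,14), (12,16), (19,20).
Pick (1,2); next start ≥ 2 → (7,9); next start ≥ 9 → (10,12); next start ≥ 12 → (12,14); next start ≥ 14 → (19,20).
Selected 5 talks.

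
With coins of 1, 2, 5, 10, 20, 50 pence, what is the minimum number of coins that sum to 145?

5

Greedy: take as many of the largest coin as possible, then repeat with the remainder.
145 − 2×50→45 − 2×20→5 − 1×5→0
Total coins = 2 + 2 + 1 = 5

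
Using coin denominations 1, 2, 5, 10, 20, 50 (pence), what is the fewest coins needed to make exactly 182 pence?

6

182 = 3×50 + 1×20 + 1×10 + 1×2
Total coins = 3 + 1 + 1 + 1 = 6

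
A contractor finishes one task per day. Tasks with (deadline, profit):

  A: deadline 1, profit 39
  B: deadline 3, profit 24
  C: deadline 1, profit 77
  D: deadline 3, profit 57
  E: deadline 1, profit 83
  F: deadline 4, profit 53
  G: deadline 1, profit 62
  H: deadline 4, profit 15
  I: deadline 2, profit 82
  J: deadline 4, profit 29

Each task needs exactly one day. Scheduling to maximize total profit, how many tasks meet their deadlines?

Sort by profit descending; place each in the latest free slot ≤ its deadline.
Profit order: E=83 I=82 C=77 G=62 D=57 F=53 A=39 J=29 B=24 H=15
Assign: E→slot 1, I→slot 2, C skipped, G skipped, D→slot 3, F→slot 4, A skipped, J skipped, B skipped, H skipped.
Slots: [1:E] [2:I] [3:D] [4:F]
4 of 10 scheduled.

4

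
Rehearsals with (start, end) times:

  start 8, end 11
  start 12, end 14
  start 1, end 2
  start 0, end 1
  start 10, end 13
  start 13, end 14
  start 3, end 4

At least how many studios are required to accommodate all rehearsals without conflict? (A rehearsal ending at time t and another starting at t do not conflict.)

The answer is the maximum number of intervals overlapping at any instant.
starts: [0, 1, 3, 8, 10, 12, 13]
ends:   [1, 2, 4, 11, 13, 14, 14]
s0→1 e1→0 s1→1 e2→0 s3→1 e4→0 s8→1 s10→2  — peak 2.

2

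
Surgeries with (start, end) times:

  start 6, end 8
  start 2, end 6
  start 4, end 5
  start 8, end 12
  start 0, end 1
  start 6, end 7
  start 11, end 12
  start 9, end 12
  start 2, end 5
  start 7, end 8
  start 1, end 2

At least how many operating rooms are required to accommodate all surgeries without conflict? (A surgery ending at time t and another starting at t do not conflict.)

starts: [0, 1, 2, 2, 4, 6, 6, 7, 8, 9, 11]
ends:   [1, 2, 5, 5, 6, 7, 8, 8, 12, 12, 12]
s0→1 e1→0 s1→1 e2→0 s2→1 s2→2 s4→3  — peak 3.

3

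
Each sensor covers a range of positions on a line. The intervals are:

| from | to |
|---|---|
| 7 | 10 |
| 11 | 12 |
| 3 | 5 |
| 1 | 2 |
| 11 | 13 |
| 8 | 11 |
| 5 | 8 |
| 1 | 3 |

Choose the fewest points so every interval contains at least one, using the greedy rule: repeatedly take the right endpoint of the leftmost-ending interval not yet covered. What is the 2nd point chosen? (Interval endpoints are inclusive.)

By right end: [1,2]  [1,3]  [3,5]  [5,8]  [7,10]  [8,11]  [11,12]  [11,13]
[1,2] uncovered → point at 2; [3,5] uncovered → point at 5; [7,10] uncovered → point at 10; [11,12] uncovered → point at 12.
Points: 2, 5, 10, 12 (4 total).

5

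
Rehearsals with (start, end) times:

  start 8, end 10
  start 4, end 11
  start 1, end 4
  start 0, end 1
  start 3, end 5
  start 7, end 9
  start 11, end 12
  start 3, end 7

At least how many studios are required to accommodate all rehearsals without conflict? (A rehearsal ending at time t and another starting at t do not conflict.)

3

The answer is the maximum number of intervals overlapping at any instant.
Events (time:±→running): 0:+→1 1:-→0 1:+→1 3:+→2 3:+→3 … peak 3.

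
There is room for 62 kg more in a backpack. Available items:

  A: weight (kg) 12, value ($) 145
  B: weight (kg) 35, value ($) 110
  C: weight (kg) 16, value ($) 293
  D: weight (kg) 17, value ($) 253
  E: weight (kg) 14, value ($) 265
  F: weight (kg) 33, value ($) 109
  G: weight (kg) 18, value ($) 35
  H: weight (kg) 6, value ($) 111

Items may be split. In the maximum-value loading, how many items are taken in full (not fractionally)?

Ratios (sorted): E 18.93, H 18.50, C 18.31, D 14.88, A 12.08, F 3.30, B 3.14, G 1.94
take E (14 @ 265); take H (6 @ 111); take C (16 @ 293); take D (17 @ 253); take 9/12 of A → 108.75. Capacity used 62/62.
4 item(s) taken whole; one partial (take 9/12 of A).

4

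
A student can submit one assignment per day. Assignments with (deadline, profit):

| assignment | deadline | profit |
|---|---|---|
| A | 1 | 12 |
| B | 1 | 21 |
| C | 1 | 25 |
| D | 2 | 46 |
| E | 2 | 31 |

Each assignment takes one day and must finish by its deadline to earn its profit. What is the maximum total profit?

Sort by profit descending; place each in the latest free slot ≤ its deadline.
Profit order: D=46 E=31 C=25 B=21 A=12
Assign: D→slot 2, E→slot 1, C skipped, B skipped, A skipped.
Slots: [1:E] [2:D]
Profit = 31 + 46 = 77

77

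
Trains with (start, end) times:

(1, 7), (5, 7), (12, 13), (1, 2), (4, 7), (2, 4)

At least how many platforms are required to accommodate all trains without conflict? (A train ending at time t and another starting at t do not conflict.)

3

starts: [1, 1, 2, 4, 5, 12]
ends:   [2, 4, 7, 7, 7, 13]
s1→1 s1→2 e2→1 s2→2 e4→1 s4→2 s5→3  — peak 3.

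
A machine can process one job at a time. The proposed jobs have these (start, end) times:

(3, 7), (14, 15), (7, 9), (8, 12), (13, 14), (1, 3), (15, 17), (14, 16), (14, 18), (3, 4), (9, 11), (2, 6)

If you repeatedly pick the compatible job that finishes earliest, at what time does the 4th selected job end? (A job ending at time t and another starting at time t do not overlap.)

Order by finish time; keep every interval that doesn't clash with the previous kept one.
Sorted by end: (1,3)  (3,4)  (2,6)  (3,7)  (7,9)  (9,11)  (8,12)  (13,14)  (14,15)  (14,16)  (15,17)  (14,18)
take (1,3); take (3,4); skip (2,6); take (7,9); take (9,11); skip (8,12); take (13,14); take (14,15); take (15,17).
Selected: (1,3) (3,4) (7,9) (9,11) (13,14) (14,15) (15,17)

11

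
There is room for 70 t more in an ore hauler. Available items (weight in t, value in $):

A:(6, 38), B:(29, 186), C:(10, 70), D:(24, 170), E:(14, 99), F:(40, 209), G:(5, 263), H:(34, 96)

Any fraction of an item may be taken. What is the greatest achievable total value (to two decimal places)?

Sort by value per unit weight and fill in that order.
Ratios (sorted): G 52.60, D 7.08, E 7.07, C 7.00, B 6.41, A 6.33, F 5.22, H 2.82
take G (5 @ 263); take D (24 @ 170); take E (14 @ 99); take C (10 @ 70); take 17/29 of B → 109.03. Capacity used 70/70.
Total value = 711.03

711.03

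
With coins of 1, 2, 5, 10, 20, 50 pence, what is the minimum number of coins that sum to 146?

146 − 2×50→46 − 2×20→6 − 1×5→1 − 1×1→0
Total coins = 2 + 2 + 1 + 1 = 6

6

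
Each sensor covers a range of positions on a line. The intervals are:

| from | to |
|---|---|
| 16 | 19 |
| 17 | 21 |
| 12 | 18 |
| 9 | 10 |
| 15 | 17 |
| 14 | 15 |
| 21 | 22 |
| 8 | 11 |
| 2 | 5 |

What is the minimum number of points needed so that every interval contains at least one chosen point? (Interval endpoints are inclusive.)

5

Sort by right endpoint; whenever an interval is uncovered, place a point at its right end.
Sorted: [2,5] [9,10] [8,11] [14,15] [15,17] [12,18] [16,19] [17,21] [21,22]
{[2,5]} hit by 5; {[9,10],[8,11]} hit by 10; {[14,15],[15,17],[12,18]} hit by 15; {[16,19],[17,21]} hit by 19; {[21,22]} hit by 22.
Points: 5, 10, 15, 19, 22 (5 total).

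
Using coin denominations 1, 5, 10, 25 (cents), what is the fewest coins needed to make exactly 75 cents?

3

Use the largest denomination that fits, subtract, and repeat.
75 − 3×25→0
Total coins = 3 = 3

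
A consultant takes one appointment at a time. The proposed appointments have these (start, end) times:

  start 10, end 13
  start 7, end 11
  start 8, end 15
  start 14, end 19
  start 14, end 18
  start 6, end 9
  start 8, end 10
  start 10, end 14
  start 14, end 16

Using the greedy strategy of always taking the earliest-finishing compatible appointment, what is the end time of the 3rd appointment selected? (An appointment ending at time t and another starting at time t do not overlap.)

16

Sort by end time and greedily take each interval whose start is ≥ the last chosen end.
By end time: (6,9), (8,10), (7,11), (10,13), (10,14), (8,15), (14,16), (14,18), (14,19).
Pick (6,9); next start ≥ 9 → (10,13); next start ≥ 13 → (14,16).
Selected: (6,9) (10,13) (14,16)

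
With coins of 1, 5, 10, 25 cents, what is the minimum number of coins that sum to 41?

4

Use the largest denomination that fits, subtract, and repeat.
41 = 1×25 + 1×10 + 1×5 + 1×1
Total coins = 1 + 1 + 1 + 1 = 4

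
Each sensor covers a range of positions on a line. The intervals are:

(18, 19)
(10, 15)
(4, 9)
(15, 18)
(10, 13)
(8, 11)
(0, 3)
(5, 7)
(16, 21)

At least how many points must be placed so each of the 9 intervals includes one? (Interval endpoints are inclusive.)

Sort by right endpoint; whenever an interval is uncovered, place a point at its right end.
By right end: [0,3]  [5,7]  [4,9]  [8,11]  [10,13]  [10,15]  [15,18]  [18,19]  [16,21]
[0,3] uncovered → point at 3; [5,7] uncovered → point at 7; [8,11] uncovered → point at 11; [15,18] uncovered → point at 18.
Points: 3, 7, 11, 18 (4 total).

4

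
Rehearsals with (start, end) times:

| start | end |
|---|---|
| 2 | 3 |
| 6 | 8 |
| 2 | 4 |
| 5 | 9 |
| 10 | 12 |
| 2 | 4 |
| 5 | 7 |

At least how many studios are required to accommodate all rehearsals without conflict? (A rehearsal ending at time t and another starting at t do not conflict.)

The answer is the maximum number of intervals overlapping at any instant.
Events (time:±→running): 2:+→1 2:+→2 2:+→3 … peak 3.

3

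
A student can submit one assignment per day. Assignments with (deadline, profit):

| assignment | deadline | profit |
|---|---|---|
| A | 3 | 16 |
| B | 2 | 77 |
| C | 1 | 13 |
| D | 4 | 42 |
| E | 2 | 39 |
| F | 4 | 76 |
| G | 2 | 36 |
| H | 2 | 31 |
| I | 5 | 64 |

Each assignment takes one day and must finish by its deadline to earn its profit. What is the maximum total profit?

Sort by profit descending; place each in the latest free slot ≤ its deadline.
Profit order: B=77 F=76 I=64 D=42 E=39 G=36 H=31 A=16 C=13
Assign: B→slot 2, F→slot 4, I→slot 5, D→slot 3, E→slot 1, G skipped, H skipped, A skipped, C skipped.
Slots: [1:E] [2:B] [3:D] [4:F] [5:I]
Profit = 39 + 77 + 42 + 76 + 64 = 298

298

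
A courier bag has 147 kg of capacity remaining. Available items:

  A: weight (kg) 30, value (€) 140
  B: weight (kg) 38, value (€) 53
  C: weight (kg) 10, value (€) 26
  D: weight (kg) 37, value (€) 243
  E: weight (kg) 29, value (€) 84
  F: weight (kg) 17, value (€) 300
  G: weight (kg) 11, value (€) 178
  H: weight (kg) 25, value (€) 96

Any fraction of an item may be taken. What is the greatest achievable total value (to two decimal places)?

1035.21

Order: F (300/17=17.65) > G (178/11=16.18) > D (243/37=6.57) > A (140/30=4.67) > H (96/25=3.84) > E (84/29=2.90) > C (26/10=2.60) > B (53/38=1.39)
Fill: take F (17 @ 300) → take G (11 @ 178) → take D (37 @ 243) → take A (30 @ 140) → take H (25 @ 96) → take 27/29 of E → 78.21; 147/147 used.
Total value = 1035.21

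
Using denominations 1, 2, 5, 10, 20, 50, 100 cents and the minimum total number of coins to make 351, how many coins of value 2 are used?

Use the largest denomination that fits, subtract, and repeat.
351 = 3×100 + 1×50 + 1×1
Count of 2: 0

0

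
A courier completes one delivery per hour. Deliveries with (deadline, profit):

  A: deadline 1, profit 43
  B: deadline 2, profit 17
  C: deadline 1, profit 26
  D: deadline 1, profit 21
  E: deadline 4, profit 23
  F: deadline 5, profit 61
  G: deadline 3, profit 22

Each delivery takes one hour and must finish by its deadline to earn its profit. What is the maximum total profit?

166

Sort by profit descending; place each in the latest free slot ≤ its deadline.
Profit order: F=61 A=43 C=26 E=23 G=22 D=21 B=17
Assign: F→slot 5, A→slot 1, C skipped, E→slot 4, G→slot 3, D skipped, B→slot 2.
Slots: [1:A] [2:B] [3:G] [4:E] [5:F]
Profit = 43 + 17 + 22 + 23 + 61 = 166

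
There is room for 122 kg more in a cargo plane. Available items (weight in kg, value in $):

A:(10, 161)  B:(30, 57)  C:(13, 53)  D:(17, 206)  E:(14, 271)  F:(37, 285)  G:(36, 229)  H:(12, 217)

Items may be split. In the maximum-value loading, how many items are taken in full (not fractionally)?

5

Ratios (sorted): E 19.36, H 18.08, A 16.10, D 12.12, F 7.70, G 6.36, C 4.08, B 1.90
take E (14 @ 271); take H (12 @ 217); take A (10 @ 161); take D (17 @ 206); take F (37 @ 285); take 32/36 of G → 203.56. Capacity used 122/122.
5 item(s) taken whole; one partial (take 32/36 of G).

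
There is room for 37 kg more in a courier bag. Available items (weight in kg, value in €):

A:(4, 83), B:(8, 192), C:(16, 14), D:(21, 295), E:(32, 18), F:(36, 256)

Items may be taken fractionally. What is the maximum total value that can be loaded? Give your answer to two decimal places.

Order: B (192/8=24.00) > A (83/4=20.75) > D (295/21=14.05) > F (256/36=7.11) > C (14/16=0.88) > E (18/32=0.56)
Fill: take B (8 @ 192) → take A (4 @ 83) → take D (21 @ 295) → take 4/36 of F → 28.44; 37/37 used.
Total value = 598.44

598.44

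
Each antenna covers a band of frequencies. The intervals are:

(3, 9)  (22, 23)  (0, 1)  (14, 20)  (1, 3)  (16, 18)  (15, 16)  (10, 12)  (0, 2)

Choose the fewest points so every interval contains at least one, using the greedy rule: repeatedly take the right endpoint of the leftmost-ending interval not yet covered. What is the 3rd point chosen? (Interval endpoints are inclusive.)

12

By right end: [0,1]  [0,2]  [1,3]  [3,9]  [10,12]  [15,16]  [16,18]  [14,20]  [22,23]
[0,1] uncovered → point at 1; [3,9] uncovered → point at 9; [10,12] uncovered → point at 12; [15,16] uncovered → point at 16; [22,23] uncovered → point at 23.
Points: 1, 9, 12, 16, 23 (5 total).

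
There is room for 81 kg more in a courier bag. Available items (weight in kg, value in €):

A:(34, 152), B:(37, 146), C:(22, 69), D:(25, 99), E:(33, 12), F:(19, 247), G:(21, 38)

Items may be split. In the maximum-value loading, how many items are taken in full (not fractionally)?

3

Ratios (sorted): F 13.00, A 4.47, D 3.96, B 3.95, C 3.14, G 1.81, E 0.36
take F (19 @ 247); take A (34 @ 152); take D (25 @ 99); take 3/37 of B → 11.84. Capacity used 81/81.
3 item(s) taken whole; one partial (take 3/37 of B).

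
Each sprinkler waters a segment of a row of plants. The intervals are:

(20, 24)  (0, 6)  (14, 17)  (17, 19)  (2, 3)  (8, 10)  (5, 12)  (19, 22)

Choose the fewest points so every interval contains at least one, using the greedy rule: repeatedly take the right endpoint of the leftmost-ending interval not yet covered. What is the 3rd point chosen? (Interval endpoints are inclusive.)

17

Sort by right endpoint; whenever an interval is uncovered, place a point at its right end.
Sorted: [2,3] [0,6] [8,10] [5,12] [14,17] [17,19] [19,22] [20,24]
{[2,3],[0,6]} hit by 3; {[8,10],[5,12]} hit by 10; {[14,17],[17,19]} hit by 17; {[19,22],[20,24]} hit by 22.
Points: 3, 10, 17, 22 (4 total).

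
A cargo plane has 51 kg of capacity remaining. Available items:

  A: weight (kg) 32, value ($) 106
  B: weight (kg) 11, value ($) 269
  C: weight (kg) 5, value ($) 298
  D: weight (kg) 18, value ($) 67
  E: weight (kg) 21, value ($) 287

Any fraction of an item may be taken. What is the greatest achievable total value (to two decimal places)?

906.11

Ratios (sorted): C 59.60, B 24.45, E 13.67, D 3.72, A 3.31
take C (5 @ 298); take B (11 @ 269); take E (21 @ 287); take 14/18 of D → 52.11. Capacity used 51/51.
Total value = 906.11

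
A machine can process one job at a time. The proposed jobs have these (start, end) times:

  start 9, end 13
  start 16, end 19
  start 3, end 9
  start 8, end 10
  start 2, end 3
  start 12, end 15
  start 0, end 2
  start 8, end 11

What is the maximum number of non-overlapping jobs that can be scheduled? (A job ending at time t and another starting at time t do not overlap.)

Sorted by end: (0,2)  (2,3)  (3,9)  (8,10)  (8,11)  (9,13)  (12,15)  (16,19)
take (0,2); take (2,3); take (3,9); skip (8,11); take (9,13); take (16,19).
Selected 5 jobs.

5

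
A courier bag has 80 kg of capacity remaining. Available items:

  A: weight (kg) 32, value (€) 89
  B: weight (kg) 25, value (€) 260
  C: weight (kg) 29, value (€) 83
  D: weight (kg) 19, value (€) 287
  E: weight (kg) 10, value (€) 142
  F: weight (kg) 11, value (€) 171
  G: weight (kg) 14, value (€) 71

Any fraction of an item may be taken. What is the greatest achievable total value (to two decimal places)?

Sort by value per unit weight and fill in that order.
Ratios (sorted): F 15.55, D 15.11, E 14.20, B 10.40, G 5.07, C 2.86, A 2.78
take F (11 @ 171); take D (19 @ 287); take E (10 @ 142); take B (25 @ 260); take G (14 @ 71); take 1/29 of C → 2.86. Capacity used 80/80.
Total value = 933.86

933.86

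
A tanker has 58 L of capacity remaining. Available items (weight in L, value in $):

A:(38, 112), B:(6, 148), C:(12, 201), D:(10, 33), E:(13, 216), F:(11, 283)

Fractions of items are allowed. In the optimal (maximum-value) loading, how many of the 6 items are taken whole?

5

Greedy by value/weight ratio, highest first.
Order: F (283/11=25.73) > B (148/6=24.67) > C (201/12=16.75) > E (216/13=16.62) > D (33/10=3.30) > A (112/38=2.95)
Fill: take F (11 @ 283) → take B (6 @ 148) → take C (12 @ 201) → take E (13 @ 216) → take D (10 @ 33) → take 6/38 of A → 17.68; 58/58 used.
5 item(s) taken whole; one partial (take 6/38 of A).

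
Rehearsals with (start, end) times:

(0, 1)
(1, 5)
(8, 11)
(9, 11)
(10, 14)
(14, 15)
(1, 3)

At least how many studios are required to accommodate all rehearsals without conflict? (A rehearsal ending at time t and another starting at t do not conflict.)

3

starts: [0, 1, 1, 8, 9, 10, 14]
ends:   [1, 3, 5, 11, 11, 14, 15]
s0→1 e1→0 s1→1 s1→2 e3→1 e5→0 s8→1 s9→2 s10→3  — peak 3.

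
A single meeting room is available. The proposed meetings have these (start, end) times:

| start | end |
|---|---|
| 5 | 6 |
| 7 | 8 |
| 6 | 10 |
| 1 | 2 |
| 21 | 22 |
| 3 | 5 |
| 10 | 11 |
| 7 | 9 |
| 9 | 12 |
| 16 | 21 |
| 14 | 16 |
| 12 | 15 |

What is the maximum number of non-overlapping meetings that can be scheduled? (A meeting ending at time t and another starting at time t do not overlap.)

8

Sorted by end: (1,2)  (3,5)  (5,6)  (7,8)  (7,9)  (6,10)  (10,11)  (9,12)  (12,15)  (14,16)  (16,21)  (21,22)
take (1,2); take (3,5); take (5,6); take (7,8); skip (7,9); skip (6,10); take (10,11); take (12,15); skip (14,16); take (16,21); take (21,22).
Selected 8 meetings.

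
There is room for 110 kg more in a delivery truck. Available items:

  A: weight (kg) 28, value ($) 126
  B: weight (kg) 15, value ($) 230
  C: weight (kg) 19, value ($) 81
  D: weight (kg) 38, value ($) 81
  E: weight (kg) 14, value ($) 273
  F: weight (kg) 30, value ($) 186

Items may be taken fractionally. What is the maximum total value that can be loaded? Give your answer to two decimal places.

904.53

Greedy by value/weight ratio, highest first.
Ratios (sorted): E 19.50, B 15.33, F 6.20, A 4.50, C 4.26, D 2.13
take E (14 @ 273); take B (15 @ 230); take F (30 @ 186); take A (28 @ 126); take C (19 @ 81); take 4/38 of D → 8.53. Capacity used 110/110.
Total value = 904.53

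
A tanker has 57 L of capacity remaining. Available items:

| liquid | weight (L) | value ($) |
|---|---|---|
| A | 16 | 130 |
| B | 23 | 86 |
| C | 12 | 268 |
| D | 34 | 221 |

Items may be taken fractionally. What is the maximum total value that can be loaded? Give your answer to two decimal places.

586.50

Sort by value per unit weight and fill in that order.
Ratios (sorted): C 22.33, A 8.12, D 6.50, B 3.74
take C (12 @ 268); take A (16 @ 130); take 29/34 of D → 188.50. Capacity used 57/57.
Total value = 586.50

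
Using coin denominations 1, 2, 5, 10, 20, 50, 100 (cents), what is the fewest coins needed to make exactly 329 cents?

Greedy: take as many of the largest coin as possible, then repeat with the remainder.
329 − 3×100→29 − 1×20→9 − 1×5→4 − 2×2→0
Total coins = 3 + 1 + 1 + 2 = 7

7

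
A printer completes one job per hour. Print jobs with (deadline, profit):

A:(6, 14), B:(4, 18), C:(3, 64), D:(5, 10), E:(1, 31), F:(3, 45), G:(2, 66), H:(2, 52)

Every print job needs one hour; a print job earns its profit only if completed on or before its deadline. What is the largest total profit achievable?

224

Take jobs in profit order; each goes to the latest open slot no later than its deadline.
By profit: G(d2,66), C(d3,64), H(d2,52), F(d3,45), E(d1,31), B(d4,18), A(d6,14), D(d5,10)
G→slot 2; C→slot 3; H→slot 1; F skipped; E skipped; B→slot 4; A→slot 6; D→slot 5.
Profit = 52 + 66 + 64 + 18 + 10 + 14 = 224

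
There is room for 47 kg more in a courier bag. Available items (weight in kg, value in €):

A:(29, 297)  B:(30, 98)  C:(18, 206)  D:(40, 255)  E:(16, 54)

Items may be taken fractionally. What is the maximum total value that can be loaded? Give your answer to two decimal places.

Greedy by value/weight ratio, highest first.
Ratios (sorted): C 11.44, A 10.24, D 6.38, E 3.38, B 3.27
take C (18 @ 206); take A (29 @ 297). Capacity used 47/47.
Total value = 503.00

503.00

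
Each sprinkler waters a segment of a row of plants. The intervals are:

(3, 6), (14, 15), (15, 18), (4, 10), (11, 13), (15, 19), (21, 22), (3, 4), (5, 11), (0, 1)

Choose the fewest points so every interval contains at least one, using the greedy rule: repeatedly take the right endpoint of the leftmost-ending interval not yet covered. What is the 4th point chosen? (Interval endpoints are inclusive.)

Sort by right endpoint; whenever an interval is uncovered, place a point at its right end.
By right end: [0,1]  [3,4]  [3,6]  [4,10]  [5,11]  [11,13]  [14,15]  [15,18]  [15,19]  [21,22]
[0,1] uncovered → point at 1; [3,4] uncovered → point at 4; [5,11] uncovered → point at 11; [14,15] uncovered → point at 15; [21,22] uncovered → point at 22.
Points: 1, 4, 11, 15, 22 (5 total).

15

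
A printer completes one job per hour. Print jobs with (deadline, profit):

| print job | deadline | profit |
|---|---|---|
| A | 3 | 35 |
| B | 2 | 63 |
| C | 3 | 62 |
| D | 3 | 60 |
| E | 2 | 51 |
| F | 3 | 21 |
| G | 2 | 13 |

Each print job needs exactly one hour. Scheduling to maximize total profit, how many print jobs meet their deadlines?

Take jobs in profit order; each goes to the latest open slot no later than its deadline.
By profit: B(d2,63), C(d3,62), D(d3,60), E(d2,51), A(d3,35), F(d3,21), G(d2,13)
B→slot 2; C→slot 3; D→slot 1; E skipped; A skipped; F skipped; G skipped.
3 of 7 scheduled.

3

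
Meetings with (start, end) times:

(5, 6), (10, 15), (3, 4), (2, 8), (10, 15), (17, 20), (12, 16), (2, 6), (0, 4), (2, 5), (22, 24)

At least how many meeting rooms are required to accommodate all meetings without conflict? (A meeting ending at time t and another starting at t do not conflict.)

5

The answer is the maximum number of intervals overlapping at any instant.
starts: [0, 2, 2, 2, 3, 5, 10, 10, 12, 17, 22]
ends:   [4, 4, 5, 6, 6, 8, 15, 15, 16, 20, 24]
s0→1 s2→2 s2→3 s2→4 s3→5  — peak 5.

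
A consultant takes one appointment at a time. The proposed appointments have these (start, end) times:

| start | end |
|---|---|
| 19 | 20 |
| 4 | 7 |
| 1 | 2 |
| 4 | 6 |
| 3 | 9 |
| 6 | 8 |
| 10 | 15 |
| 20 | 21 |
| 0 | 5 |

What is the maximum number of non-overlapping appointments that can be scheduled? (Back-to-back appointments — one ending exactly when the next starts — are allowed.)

By end time: (1,2), (0,5), (4,6), (4,7), (6,8), (3,9), (10,15), (19,20), (20,21).
Pick (1,2); next start ≥ 2 → (4,6); next start ≥ 6 → (6,8); next start ≥ 8 → (10,15); next start ≥ 15 → (19,20); next start ≥ 20 → (20,21).
Selected 6 appointments.

6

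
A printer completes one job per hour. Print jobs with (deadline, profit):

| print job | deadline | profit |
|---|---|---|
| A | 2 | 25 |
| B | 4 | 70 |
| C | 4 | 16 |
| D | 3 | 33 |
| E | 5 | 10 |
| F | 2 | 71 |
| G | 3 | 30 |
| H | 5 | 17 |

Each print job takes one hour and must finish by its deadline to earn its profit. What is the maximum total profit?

By profit: F(d2,71), B(d4,70), D(d3,33), G(d3,30), A(d2,25), H(d5,17), C(d4,16), E(d5,10)
F→slot 2; B→slot 4; D→slot 3; G→slot 1; A skipped; H→slot 5; C skipped; E skipped.
Profit = 30 + 71 + 33 + 70 + 17 = 221

221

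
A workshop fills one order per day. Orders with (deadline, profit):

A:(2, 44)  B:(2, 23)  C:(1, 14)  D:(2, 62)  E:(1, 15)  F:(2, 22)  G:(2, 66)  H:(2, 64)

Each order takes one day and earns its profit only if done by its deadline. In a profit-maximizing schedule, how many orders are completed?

2

Sort by profit descending; place each in the latest free slot ≤ its deadline.
Profit order: G=66 H=64 D=62 A=44 B=23 F=22 E=15 C=14
Assign: G→slot 2, H→slot 1, D skipped, A skipped, B skipped, F skipped, E skipped, C skipped.
Slots: [1:H] [2:G]
2 of 8 scheduled.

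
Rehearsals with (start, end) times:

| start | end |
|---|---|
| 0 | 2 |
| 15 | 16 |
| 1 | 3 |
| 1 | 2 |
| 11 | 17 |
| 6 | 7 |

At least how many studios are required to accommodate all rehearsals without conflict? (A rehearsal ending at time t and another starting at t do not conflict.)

3

Events (time:±→running): 0:+→1 1:+→2 1:+→3 … peak 3.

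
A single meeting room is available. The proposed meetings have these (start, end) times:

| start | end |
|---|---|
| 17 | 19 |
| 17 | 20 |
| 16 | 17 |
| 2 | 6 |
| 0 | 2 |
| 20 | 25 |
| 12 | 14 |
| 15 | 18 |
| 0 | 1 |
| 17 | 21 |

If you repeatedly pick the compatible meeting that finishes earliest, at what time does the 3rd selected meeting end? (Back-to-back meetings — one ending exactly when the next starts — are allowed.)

14

Sort by end time and greedily take each interval whose start is ≥ the last chosen end.
Sorted by end: (0,1)  (0,2)  (2,6)  (12,14)  (16,17)  (15,18)  (17,19)  (17,20)  (17,21)  (20,25)
take (0,1); skip (0,2); take (2,6); take (12,14); take (16,17); skip (15,18); take (17,19); take (20,25).
Selected: (0,1) (2,6) (12,14) (16,17) (17,19) (20,25)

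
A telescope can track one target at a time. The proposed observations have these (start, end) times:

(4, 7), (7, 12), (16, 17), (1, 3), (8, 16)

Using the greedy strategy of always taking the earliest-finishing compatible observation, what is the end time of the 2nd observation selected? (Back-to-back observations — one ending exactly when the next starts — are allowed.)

7

Order by finish time; keep every interval that doesn't clash with the previous kept one.
By end time: (1,3), (4,7), (7,12), (8,16), (16,17).
Pick (1,3); next start ≥ 3 → (4,7); next start ≥ 7 → (7,12); next start ≥ 12 → (16,17).
Selected: (1,3) (4,7) (7,12) (16,17)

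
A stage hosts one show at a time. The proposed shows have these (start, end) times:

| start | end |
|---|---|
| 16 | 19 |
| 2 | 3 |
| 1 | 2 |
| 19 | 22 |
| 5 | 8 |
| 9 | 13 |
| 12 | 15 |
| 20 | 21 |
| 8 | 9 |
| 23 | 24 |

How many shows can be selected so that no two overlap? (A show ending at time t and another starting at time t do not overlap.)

Sort by end time and greedily take each interval whose start is ≥ the last chosen end.
Sorted by end: (1,2)  (2,3)  (5,8)  (8,9)  (9,13)  (12,15)  (16,19)  (20,21)  (19,22)  (23,24)
take (1,2); take (2,3); take (5,8); take (8,9); take (9,13); skip (12,15); take (16,19); take (20,21); take (23,24).
Selected 8 shows.

8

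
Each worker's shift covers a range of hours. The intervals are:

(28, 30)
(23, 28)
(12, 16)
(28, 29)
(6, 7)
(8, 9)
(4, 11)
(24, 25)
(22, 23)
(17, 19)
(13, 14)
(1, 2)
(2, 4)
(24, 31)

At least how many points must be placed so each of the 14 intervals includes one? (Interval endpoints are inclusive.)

8

Process intervals by earliest right end; each time one isn't hit yet, stab at its right endpoint.
By right end: [1,2]  [2,4]  [6,7]  [8,9]  [4,11]  [13,14]  [12,16]  [17,19]  [22,23]  [24,25]  [23,28]  [28,29]  [28,30]  [24,31]
[1,2] uncovered → point at 2; [6,7] uncovered → point at 7; [8,9] uncovered → point at 9; [13,14] uncovered → point at 14; [17,19] uncovered → point at 19; [22,23] uncovered → point at 23; [24,25] uncovered → point at 25; [28,29] uncovered → point at 29.
Points: 2, 7, 9, 14, 19, 23, 25, 29 (8 total).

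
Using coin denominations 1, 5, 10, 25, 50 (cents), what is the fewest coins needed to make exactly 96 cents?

5

Use the largest denomination that fits, subtract, and repeat.
96 − 1×50→46 − 1×25→21 − 2×10→1 − 1×1→0
Total coins = 1 + 1 + 2 + 1 = 5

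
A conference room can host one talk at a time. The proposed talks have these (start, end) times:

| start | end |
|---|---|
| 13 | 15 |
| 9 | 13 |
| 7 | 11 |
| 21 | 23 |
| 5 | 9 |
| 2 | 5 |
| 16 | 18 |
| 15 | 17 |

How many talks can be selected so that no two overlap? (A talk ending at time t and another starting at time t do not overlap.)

Greedy by earliest finish: after sorting by end time, pick each interval compatible with the last pick.
Sorted by end: (2,5)  (5,9)  (7,11)  (9,13)  (13,15)  (15,17)  (16,18)  (21,23)
take (2,5); take (5,9); take (9,13); take (13,15); take (15,17); take (21,23).
Selected 6 talks.

6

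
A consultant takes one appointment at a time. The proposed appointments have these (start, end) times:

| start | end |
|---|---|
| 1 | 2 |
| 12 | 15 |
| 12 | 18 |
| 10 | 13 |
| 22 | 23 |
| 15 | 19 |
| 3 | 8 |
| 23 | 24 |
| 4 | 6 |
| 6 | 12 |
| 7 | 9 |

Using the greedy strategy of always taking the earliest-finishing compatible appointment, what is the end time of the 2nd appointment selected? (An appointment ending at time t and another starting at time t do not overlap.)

6

Sorted by end: (1,2)  (4,6)  (3,8)  (7,9)  (6,12)  (10,13)  (12,15)  (12,18)  (15,19)  (22,23)  (23,24)
take (1,2); take (4,6); take (7,9); skip (6,12); take (10,13); skip (12,15); skip (12,18); take (15,19); take (22,23); take (23,24).
Selected: (1,2) (4,6) (7,9) (10,13) (15,19) (22,23) (23,24)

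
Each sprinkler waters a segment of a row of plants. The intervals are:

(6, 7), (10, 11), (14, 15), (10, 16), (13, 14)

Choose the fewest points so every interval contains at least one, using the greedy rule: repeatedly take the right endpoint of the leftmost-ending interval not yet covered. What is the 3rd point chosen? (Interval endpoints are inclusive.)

By right end: [6,7]  [10,11]  [13,14]  [14,15]  [10,16]
[6,7] uncovered → point at 7; [10,11] uncovered → point at 11; [13,14] uncovered → point at 14.
Points: 7, 11, 14 (3 total).

14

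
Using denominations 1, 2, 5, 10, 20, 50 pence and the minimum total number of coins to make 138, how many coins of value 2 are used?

1

138 − 2×50→38 − 1×20→18 − 1×10→8 − 1×5→3 − 1×2→1 − 1×1→0
Count of 2: 1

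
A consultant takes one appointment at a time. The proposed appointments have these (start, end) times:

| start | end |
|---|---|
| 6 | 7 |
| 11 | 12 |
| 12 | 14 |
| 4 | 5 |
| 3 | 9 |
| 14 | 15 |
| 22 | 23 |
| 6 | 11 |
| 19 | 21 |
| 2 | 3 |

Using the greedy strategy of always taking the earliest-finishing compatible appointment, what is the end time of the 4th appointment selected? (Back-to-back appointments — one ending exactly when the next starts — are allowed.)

Sort by end time and greedily take each interval whose start is ≥ the last chosen end.
Sorted by end: (2,3)  (4,5)  (6,7)  (3,9)  (6,11)  (11,12)  (12,14)  (14,15)  (19,21)  (22,23)
take (2,3); take (4,5); take (6,7); take (11,12); take (12,14); take (14,15); take (19,21); take (22,23).
Selected: (2,3) (4,5) (6,7) (11,12) (12,14) (14,15) (19,21) (22,23)

12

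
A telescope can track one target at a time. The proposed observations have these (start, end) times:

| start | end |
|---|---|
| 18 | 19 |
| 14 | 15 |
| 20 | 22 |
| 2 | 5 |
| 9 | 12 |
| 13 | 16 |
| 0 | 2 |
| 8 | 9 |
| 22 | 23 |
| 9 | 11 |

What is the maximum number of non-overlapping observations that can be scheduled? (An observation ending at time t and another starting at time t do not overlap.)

8

Sort by end time and greedily take each interval whose start is ≥ the last chosen end.
By end time: (0,2), (2,5), (8,9), (9,11), (9,12), (14,15), (13,16), (18,19), (20,22), (22,23).
Pick (0,2); next start ≥ 2 → (2,5); next start ≥ 5 → (8,9); next start ≥ 9 → (9,11); next start ≥ 11 → (14,15); next start ≥ 15 → (18,19); next start ≥ 19 → (20,22); next start ≥ 22 → (22,23).
Selected 8 observations.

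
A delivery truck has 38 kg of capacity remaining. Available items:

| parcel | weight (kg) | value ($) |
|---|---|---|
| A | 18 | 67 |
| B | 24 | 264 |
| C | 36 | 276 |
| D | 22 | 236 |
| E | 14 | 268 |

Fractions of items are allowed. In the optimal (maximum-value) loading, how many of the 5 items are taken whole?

2

Sort by value per unit weight and fill in that order.
Ratios (sorted): E 19.14, B 11.00, D 10.73, C 7.67, A 3.72
take E (14 @ 268); take B (24 @ 264). Capacity used 38/38.
2 item(s) taken whole.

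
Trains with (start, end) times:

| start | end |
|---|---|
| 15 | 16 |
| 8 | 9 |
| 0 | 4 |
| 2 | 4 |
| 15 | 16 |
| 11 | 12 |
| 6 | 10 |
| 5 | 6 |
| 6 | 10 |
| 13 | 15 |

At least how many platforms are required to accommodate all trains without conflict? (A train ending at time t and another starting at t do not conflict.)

3

Events (time:±→running): 0:+→1 2:+→2 4:-→1 4:-→0 5:+→1 6:-→0 6:+→1 6:+→2 8:+→3 … peak 3.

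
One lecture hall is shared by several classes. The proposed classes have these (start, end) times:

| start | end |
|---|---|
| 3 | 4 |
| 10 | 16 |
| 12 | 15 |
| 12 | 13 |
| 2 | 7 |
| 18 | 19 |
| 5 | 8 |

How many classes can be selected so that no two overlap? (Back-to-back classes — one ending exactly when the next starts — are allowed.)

4

Sort by end time and greedily take each interval whose start is ≥ the last chosen end.
By end time: (3,4), (2,7), (5,8), (12,13), (12,15), (10,16), (18,19).
Pick (3,4); next start ≥ 4 → (5,8); next start ≥ 8 → (12,13); next start ≥ 13 → (18,19).
Selected 4 classes.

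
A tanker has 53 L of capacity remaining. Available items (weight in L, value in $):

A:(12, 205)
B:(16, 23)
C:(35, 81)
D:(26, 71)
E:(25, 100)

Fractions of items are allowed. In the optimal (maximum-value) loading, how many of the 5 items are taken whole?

Ratios (sorted): A 17.08, E 4.00, D 2.73, C 2.31, B 1.44
take A (12 @ 205); take E (25 @ 100); take 16/26 of D → 43.69. Capacity used 53/53.
2 item(s) taken whole; one partial (take 16/26 of D).

2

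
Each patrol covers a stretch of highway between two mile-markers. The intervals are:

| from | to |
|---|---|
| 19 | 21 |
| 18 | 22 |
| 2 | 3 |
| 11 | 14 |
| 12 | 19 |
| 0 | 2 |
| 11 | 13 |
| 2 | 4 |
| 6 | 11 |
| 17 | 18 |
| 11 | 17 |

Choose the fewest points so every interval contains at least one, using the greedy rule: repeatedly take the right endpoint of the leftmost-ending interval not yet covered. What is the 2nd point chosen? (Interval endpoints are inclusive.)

11

Sorted: [0,2] [2,3] [2,4] [6,11] [11,13] [11,14] [11,17] [17,18] [12,19] [19,21] [18,22]
{[0,2],[2,3],[2,4]} hit by 2; {[6,11],[11,13],[11,14],[11,17]} hit by 11; {[17,18],[12,19]} hit by 18; {[19,21],[18,22]} hit by 21.
Points: 2, 11, 18, 21 (4 total).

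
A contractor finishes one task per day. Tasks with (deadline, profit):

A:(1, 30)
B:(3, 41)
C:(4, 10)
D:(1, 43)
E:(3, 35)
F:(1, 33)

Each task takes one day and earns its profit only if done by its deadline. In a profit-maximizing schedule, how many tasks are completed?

4

By profit: D(d1,43), B(d3,41), E(d3,35), F(d1,33), A(d1,30), C(d4,10)
D→slot 1; B→slot 3; E→slot 2; F skipped; A skipped; C→slot 4.
4 of 6 scheduled.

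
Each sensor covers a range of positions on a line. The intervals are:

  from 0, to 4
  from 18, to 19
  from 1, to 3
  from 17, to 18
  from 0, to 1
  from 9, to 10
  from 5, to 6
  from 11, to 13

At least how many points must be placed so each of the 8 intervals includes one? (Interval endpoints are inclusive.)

Process intervals by earliest right end; each time one isn't hit yet, stab at its right endpoint.
By right end: [0,1]  [1,3]  [0,4]  [5,6]  [9,10]  [11,13]  [17,18]  [18,19]
[0,1] uncovered → point at 1; [5,6] uncovered → point at 6; [9,10] uncovered → point at 10; [11,13] uncovered → point at 13; [17,18] uncovered → point at 18.
Points: 1, 6, 10, 13, 18 (5 total).

5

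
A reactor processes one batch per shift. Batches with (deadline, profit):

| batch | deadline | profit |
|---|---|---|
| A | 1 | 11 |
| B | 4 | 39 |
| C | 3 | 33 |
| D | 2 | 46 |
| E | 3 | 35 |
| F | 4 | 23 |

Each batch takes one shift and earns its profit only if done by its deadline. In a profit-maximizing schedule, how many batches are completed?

Take jobs in profit order; each goes to the latest open slot no later than its deadline.
Profit order: D=46 B=39 E=35 C=33 F=23 A=11
Assign: D→slot 2, B→slot 4, E→slot 3, C→slot 1, F skipped, A skipped.
Slots: [1:C] [2:D] [3:E] [4:B]
4 of 6 scheduled.

4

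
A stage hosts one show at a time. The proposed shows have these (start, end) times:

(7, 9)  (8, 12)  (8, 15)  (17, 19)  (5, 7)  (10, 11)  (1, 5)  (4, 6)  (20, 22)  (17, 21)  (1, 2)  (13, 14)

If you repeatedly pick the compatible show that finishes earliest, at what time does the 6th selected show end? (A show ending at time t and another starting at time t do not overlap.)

19

Sorted by end: (1,2)  (1,5)  (4,6)  (5,7)  (7,9)  (10,11)  (8,12)  (13,14)  (8,15)  (17,19)  (17,21)  (20,22)
take (1,2); take (4,6); skip (5,7); take (7,9); take (10,11); take (13,14); take (17,19); skip (17,21); take (20,22).
Selected: (1,2) (4,6) (7,9) (10,11) (13,14) (17,19) (20,22)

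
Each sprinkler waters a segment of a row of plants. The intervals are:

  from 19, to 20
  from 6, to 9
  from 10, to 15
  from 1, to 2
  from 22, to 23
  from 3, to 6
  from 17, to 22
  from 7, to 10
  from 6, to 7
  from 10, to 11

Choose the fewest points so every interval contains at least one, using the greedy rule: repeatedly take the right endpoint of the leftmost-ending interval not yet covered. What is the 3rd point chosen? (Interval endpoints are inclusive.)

10

Process intervals by earliest right end; each time one isn't hit yet, stab at its right endpoint.
Sorted: [1,2] [3,6] [6,7] [6,9] [7,10] [10,11] [10,15] [19,20] [17,22] [22,23]
{[1,2]} hit by 2; {[3,6],[6,7],[6,9]} hit by 6; {[7,10],[10,11],[10,15]} hit by 10; {[19,20],[17,22]} hit by 20; {[22,23]} hit by 23.
Points: 2, 6, 10, 20, 23 (5 total).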